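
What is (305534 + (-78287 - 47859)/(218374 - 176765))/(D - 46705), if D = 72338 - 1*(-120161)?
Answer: 6356419030/3033171273 ≈ 2.0956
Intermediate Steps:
D = 192499 (D = 72338 + 120161 = 192499)
(305534 + (-78287 - 47859)/(218374 - 176765))/(D - 46705) = (305534 + (-78287 - 47859)/(218374 - 176765))/(192499 - 46705) = (305534 - 126146/41609)/145794 = (305534 - 126146*1/41609)*(1/145794) = (305534 - 126146/41609)*(1/145794) = (12712838060/41609)*(1/145794) = 6356419030/3033171273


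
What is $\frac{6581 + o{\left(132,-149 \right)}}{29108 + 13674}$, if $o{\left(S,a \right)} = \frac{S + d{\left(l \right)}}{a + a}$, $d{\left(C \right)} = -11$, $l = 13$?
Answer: $\frac{1961017}{12749036} \approx 0.15382$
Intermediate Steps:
$o{\left(S,a \right)} = \frac{-11 + S}{2 a}$ ($o{\left(S,a \right)} = \frac{S - 11}{a + a} = \frac{-11 + S}{2 a}$)
$\frac{6581 + o{\left(132,-149 \right)}}{29108 + 13674} = \frac{6581 + \frac{-11 + 132}{2 \left(-149\right)}}{29108 + 13674} = \frac{6581 + \frac{1}{2} \left(- \frac{1}{149}\right) 121}{42782} = \left(6581 - \frac{121}{298}\right) \frac{1}{42782} = \frac{1961017}{298} \cdot \frac{1}{42782} = \frac{1961017}{12749036}$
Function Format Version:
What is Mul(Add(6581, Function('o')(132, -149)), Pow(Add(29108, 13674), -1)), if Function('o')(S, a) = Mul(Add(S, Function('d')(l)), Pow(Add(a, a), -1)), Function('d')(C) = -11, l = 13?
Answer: Rational(1961017, 12749036) ≈ 0.15382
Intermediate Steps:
Function('o')(S, a) = Mul(Rational(1, 2), Pow(a, -1), Add(-11, S)) (Function('o')(S, a) = Mul(Add(S, -11), Pow(Add(a, a), -1)) = Mul(Add(-11, S), Pow(Mul(2, a), -1)) = Mul(Add(-11, S), Mul(Rational(1, 2), Pow(a, -1))) = Mul(Rational(1, 2), Pow(a, -1), Add(-11, S)))
Mul(Add(6581, Function('o')(132, -149)), Pow(Add(29108, 13674), -1)) = Mul(Add(6581, Mul(Rational(1, 2), Pow(-149, -1), Add(-11, 132))), Pow(Add(29108, 13674), -1)) = Mul(Add(6581, Mul(Rational(1, 2), Rational(-1, 149), 121)), Pow(42782, -1)) = Mul(Add(6581, Rational(-121, 298)), Rational(1, 42782)) = Mul(Rational(1961017, 298), Rational(1, 42782)) = Rational(1961017, 12749036)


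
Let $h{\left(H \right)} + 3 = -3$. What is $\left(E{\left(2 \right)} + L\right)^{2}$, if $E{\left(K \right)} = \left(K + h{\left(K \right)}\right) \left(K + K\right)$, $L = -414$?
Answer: $184900$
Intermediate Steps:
$h{\left(H \right)} = -6$ ($h{\left(H \right)} = -3 - 3 = -6$)
$E{\left(K \right)} = 2 K \left(-6 + K\right)$ ($E{\left(K \right)} = \left(K - 6\right) \left(K + K\right) = \left(-6 + K\right) 2 K = 2 K \left(-6 + K\right)$)
$\left(E{\left(2 \right)} + L\right)^{2} = \left(2 \cdot 2 \left(-6 + 2\right) - 414\right)^{2} = \left(2 \cdot 2 \left(-4\right) - 414\right)^{2} = \left(-16 - 414\right)^{2} = \left(-430\right)^{2} = 184900$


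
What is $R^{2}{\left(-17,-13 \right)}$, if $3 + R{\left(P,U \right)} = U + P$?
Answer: $1089$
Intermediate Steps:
$R{\left(P,U \right)} = -3 + P + U$ ($R{\left(P,U \right)} = -3 + \left(U + P\right) = -3 + \left(P + U\right) = -3 + P + U$)
$R^{2}{\left(-17,-13 \right)} = \left(-3 - 17 - 13\right)^{2} = \left(-33\right)^{2} = 1089$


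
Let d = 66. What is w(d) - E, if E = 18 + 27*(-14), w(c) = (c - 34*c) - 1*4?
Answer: -1822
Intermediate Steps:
w(c) = -4 - 33*c (w(c) = -33*c - 4 = -4 - 33*c)
E = -360 (E = 18 - 378 = -360)
w(d) - E = (-4 - 33*66) - 1*(-360) = (-4 - 2178) + 360 = -2182 + 360 = -1822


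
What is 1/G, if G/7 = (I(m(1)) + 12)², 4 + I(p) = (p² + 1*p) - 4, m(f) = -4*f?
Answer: 1/1792 ≈ 0.00055804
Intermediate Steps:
I(p) = -8 + p + p² (I(p) = -4 + ((p² + 1*p) - 4) = -4 + ((p² + p) - 4) = -4 + ((p + p²) - 4) = -4 + (-4 + p + p²) = -8 + p + p²)
G = 1792 (G = 7*((-8 - 4*1 + (-4*1)²) + 12)² = 7*((-8 - 4 + (-4)²) + 12)² = 7*((-8 - 4 + 16) + 12)² = 7*(4 + 12)² = 7*16² = 7*256 = 1792)
1/G = 1/1792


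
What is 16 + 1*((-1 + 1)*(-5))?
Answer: 16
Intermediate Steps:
16 + 1*((-1 + 1)*(-5)) = 16 + 1*(0*(-5)) = 16 + 1*0 = 16 + 0 = 16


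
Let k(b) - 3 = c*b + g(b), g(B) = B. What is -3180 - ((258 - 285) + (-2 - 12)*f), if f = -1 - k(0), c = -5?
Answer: -3209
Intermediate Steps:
k(b) = 3 - 4*b (k(b) = 3 + (-5*b + b) = 3 - 4*b)
f = -4 (f = -1 - (3 - 4*0) = -1 - (3 + 0) = -1 - 1*3 = -1 - 3 = -4)
-3180 - ((258 - 285) + (-2 - 12)*f) = -3180 - ((258 - 285) + (-2 - 12)*(-4)) = -3180 - (-27 - 14*(-4)) = -3180 - (-27 + 56) = -3180 - 1*29 = -3180 - 29 = -3209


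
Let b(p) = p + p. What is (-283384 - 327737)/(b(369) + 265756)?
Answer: -611121/266494 ≈ -2.2932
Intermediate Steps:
b(p) = 2*p
(-283384 - 327737)/(b(369) + 265756) = (-283384 - 327737)/(2*369 + 265756) = -611121/(738 + 265756) = -611121/266494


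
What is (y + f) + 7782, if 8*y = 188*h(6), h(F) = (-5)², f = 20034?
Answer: 56807/2 ≈ 28404.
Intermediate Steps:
h(F) = 25
y = 1175/2 (y = (188*25)/8 = (⅛)*4700 = 1175/2 ≈ 587.50)
(y + f) + 7782 = (1175/2 + 20034) + 7782 = 41243/2 + 7782 = 56807/2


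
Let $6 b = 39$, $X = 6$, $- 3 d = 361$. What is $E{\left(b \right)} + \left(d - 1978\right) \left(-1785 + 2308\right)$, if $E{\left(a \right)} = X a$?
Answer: $- \frac{3292168}{3} \approx -1.0974 \cdot 10^{6}$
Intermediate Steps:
$d = - \frac{361}{3}$ ($d = \left(- \frac{1}{3}\right) 361 = - \frac{361}{3} \approx -120.33$)
$b = \frac{13}{2}$ ($b = \frac{1}{6} \cdot 39 = \frac{13}{2} \approx 6.5$)
$E{\left(a \right)} = 6 a$
$E{\left(b \right)} + \left(d - 1978\right) \left(-1785 + 2308\right) = 6 \cdot \frac{13}{2} + \left(- \frac{361}{3} - 1978\right) \left(-1785 + 2308\right) = 39 - \frac{3292285}{3} = - \frac{3292168}{3}$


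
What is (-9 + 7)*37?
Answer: -74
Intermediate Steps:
(-9 + 7)*37 = -2*37 = -74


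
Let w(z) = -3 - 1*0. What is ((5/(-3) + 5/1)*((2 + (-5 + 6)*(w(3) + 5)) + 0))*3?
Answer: 40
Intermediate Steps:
w(z) = -3 (w(z) = -3 + 0 = -3)
((5/(-3) + 5/1)*((2 + (-5 + 6)*(w(3) + 5)) + 0))*3 = ((5/(-3) + 5/1)*((2 + (-5 + 6)*(-3 + 5)) + 0))*3 = ((5*(-⅓) + 5*1)*((2 + 1*2) + 0))*3 = ((-5/3 + 5)*((2 + 2) + 0))*3 = (10*(4 + 0)/3)*3 = ((10/3)*4)*3 = (40/3)*3 = 40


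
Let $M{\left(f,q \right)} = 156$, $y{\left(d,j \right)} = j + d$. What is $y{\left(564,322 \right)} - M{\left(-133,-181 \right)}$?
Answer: $730$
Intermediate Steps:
$y{\left(d,j \right)} = d + j$
$y{\left(564,322 \right)} - M{\left(-133,-181 \right)} = \left(564 + 322\right) - 156 = 886 - 156 = 730$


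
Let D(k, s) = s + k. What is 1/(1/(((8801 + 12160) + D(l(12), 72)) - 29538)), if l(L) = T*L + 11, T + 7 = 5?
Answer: -8518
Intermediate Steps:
T = -2 (T = -7 + 5 = -2)
l(L) = 11 - 2*L (l(L) = -2*L + 11 = 11 - 2*L)
D(k, s) = k + s
1/(1/(((8801 + 12160) + D(l(12), 72)) - 29538)) = 1/(1/(((8801 + 12160) + ((11 - 2*12) + 72)) - 29538)) = 1/(1/((20961 + ((11 - 24) + 72)) - 29538)) = 1/(1/((20961 + (-13 + 72)) - 29538)) = 1/(1/((20961 + 59) - 29538)) = 1/(1/(21020 - 29538)) = 1/(1/(-8518)) = 1/(-1/8518) = -8518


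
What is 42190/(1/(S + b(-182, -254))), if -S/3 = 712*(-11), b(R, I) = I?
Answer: 980579980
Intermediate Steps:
S = 23496 (S = -2136*(-11) = -3*(-7832) = 23496)
42190/(1/(S + b(-182, -254))) = 42190/(1/(23496 - 254)) = 42190/(1/23242) = 42190*23242 = 980579980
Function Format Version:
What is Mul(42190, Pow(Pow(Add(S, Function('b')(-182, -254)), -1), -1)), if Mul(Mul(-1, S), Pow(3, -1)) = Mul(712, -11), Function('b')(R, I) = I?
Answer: 980579980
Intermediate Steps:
S = 23496 (S = Mul(-3, Mul(712, -11)) = Mul(-3, -7832) = 23496)
Mul(42190, Pow(Pow(Add(S, Function('b')(-182, -254)), -1), -1)) = Mul(42190, Pow(Pow(Add(23496, -254), -1), -1)) = Mul(42190, Pow(Pow(23242, -1), -1)) = Mul(42190, Pow(Rational(1, 23242), -1)) = Mul(42190, 23242) = 980579980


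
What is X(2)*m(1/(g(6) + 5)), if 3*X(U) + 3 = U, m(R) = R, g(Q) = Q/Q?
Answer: -1/18 ≈ -0.055556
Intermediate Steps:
g(Q) = 1
X(U) = -1 + U/3
X(2)*m(1/(g(6) + 5)) = (-1 + (⅓)*2)/(1 + 5) = (-1 + ⅔)/6 = -⅓*⅙ = -1/18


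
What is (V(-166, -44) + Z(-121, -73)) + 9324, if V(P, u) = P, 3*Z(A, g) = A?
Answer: 27353/3 ≈ 9117.7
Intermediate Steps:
Z(A, g) = A/3
(V(-166, -44) + Z(-121, -73)) + 9324 = (-166 + (⅓)*(-121)) + 9324 = (-166 - 121/3) + 9324 = -619/3 + 9324 = 27353/3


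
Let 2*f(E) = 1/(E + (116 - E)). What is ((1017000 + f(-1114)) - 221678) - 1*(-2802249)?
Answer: 834636473/232 ≈ 3.5976e+6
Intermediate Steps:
f(E) = 1/232 (f(E) = 1/(2*(E + (116 - E))) = (½)/116 = (½)*(1/116) = 1/232)
((1017000 + f(-1114)) - 221678) - 1*(-2802249) = ((1017000 + 1/232) - 221678) - 1*(-2802249) = (235944001/232 - 221678) + 2802249 = 184514705/232 + 2802249 = 834636473/232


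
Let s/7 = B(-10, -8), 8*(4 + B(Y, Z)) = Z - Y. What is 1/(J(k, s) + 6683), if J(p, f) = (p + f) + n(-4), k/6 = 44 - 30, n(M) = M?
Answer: 4/26947 ≈ 0.00014844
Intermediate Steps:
B(Y, Z) = -4 - Y/8 + Z/8 (B(Y, Z) = -4 + (Z - Y)/8 = -4 + (-Y/8 + Z/8) = -4 - Y/8 + Z/8)
s = -105/4 (s = 7*(-4 - 1/8*(-10) + (1/8)*(-8)) = 7*(-4 + 5/4 - 1) = 7*(-15/4) = -105/4 ≈ -26.250)
k = 84 (k = 6*(44 - 30) = 6*14 = 84)
J(p, f) = -4 + f + p (J(p, f) = (p + f) - 4 = (f + p) - 4 = -4 + f + p)
1/(J(k, s) + 6683) = 1/((-4 - 105/4 + 84) + 6683) = 1/(215/4 + 6683) = 1/(26947/4) = 4/26947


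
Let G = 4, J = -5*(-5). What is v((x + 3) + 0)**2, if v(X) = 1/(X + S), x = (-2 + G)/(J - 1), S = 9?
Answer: 144/21025 ≈ 0.0068490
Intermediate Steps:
J = 25
x = 1/12 (x = (-2 + 4)/(25 - 1) = 2/24 = 2*(1/24) = 1/12 ≈ 0.083333)
v(X) = 1/(9 + X) (v(X) = 1/(X + 9) = 1/(9 + X))
v((x + 3) + 0)**2 = (1/(9 + ((1/12 + 3) + 0)))**2 = (1/(9 + (37/12 + 0)))**2 = (1/(9 + 37/12))**2 = (1/(145/12))**2 = (12/145)**2 = 144/21025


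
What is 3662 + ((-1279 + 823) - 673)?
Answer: 2533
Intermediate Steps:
3662 + ((-1279 + 823) - 673) = 3662 + (-456 - 673) = 3662 - 1129 = 2533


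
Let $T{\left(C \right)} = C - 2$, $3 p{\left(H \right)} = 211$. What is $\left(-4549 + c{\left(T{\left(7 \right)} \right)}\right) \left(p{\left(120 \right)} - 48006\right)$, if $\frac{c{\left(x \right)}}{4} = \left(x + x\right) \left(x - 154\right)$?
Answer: $503755921$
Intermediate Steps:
$p{\left(H \right)} = \frac{211}{3}$ ($p{\left(H \right)} = \frac{1}{3} \cdot 211 = \frac{211}{3}$)
$T{\left(C \right)} = -2 + C$ ($T{\left(C \right)} = C - 2 = -2 + C$)
$c{\left(x \right)} = 8 x \left(-154 + x\right)$ ($c{\left(x \right)} = 4 \left(x + x\right) \left(x - 154\right) = 4 \cdot 2 x \left(-154 + x\right) = 8 x \left(-154 + x\right)$)
$\left(-4549 + c{\left(T{\left(7 \right)} \right)}\right) \left(p{\left(120 \right)} - 48006\right) = \left(-4549 + 8 \left(-2 + 7\right) \left(-154 + \left(-2 + 7\right)\right)\right) \left(\frac{211}{3} - 48006\right) = \left(-4549 + 8 \cdot 5 \left(-154 + 5\right)\right) \left(- \frac{143807}{3}\right) = \left(-4549 + 8 \cdot 5 \left(-149\right)\right) \left(- \frac{143807}{3}\right) = \left(-4549 - 5960\right) \left(- \frac{143807}{3}\right) = \left(-10509\right) \left(- \frac{143807}{3}\right) = 503755921$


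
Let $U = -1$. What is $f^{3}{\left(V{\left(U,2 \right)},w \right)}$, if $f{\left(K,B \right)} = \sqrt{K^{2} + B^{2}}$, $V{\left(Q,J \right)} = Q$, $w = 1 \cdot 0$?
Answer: $1$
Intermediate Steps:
$w = 0$
$f{\left(K,B \right)} = \sqrt{B^{2} + K^{2}}$
$f^{3}{\left(V{\left(U,2 \right)},w \right)} = \left(\sqrt{0^{2} + \left(-1\right)^{2}}\right)^{3} = \left(\sqrt{0 + 1}\right)^{3} = \left(\sqrt{1}\right)^{3} = 1^{3} = 1$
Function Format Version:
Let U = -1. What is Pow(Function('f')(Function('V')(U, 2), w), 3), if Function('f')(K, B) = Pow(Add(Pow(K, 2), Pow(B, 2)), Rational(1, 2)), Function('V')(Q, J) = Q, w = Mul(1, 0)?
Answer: 1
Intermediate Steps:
w = 0
Function('f')(K, B) = Pow(Add(Pow(B, 2), Pow(K, 2)), Rational(1, 2))
Pow(Function('f')(Function('V')(U, 2), w), 3) = Pow(Pow(Add(Pow(0, 2), Pow(-1, 2)), Rational(1, 2)), 3) = Pow(Pow(Add(0, 1), Rational(1, 2)), 3) = Pow(Pow(1, Rational(1, 2)), 3) = Pow(1, 3) = 1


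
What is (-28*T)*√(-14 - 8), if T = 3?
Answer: -84*I*√22 ≈ -394.0*I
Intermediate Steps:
(-28*T)*√(-14 - 8) = (-28*3)*√(-14 - 8) = -84*I*√22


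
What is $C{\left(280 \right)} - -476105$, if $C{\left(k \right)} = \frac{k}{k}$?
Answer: $476106$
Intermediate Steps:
$C{\left(k \right)} = 1$
$C{\left(280 \right)} - -476105 = 1 - -476105 = 1 + 476105 = 476106$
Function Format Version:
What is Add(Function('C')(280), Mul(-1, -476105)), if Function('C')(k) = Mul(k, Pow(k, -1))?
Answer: 476106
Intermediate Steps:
Function('C')(k) = 1
Add(Function('C')(280), Mul(-1, -476105)) = Add(1, Mul(-1, -476105)) = Add(1, 476105) = 476106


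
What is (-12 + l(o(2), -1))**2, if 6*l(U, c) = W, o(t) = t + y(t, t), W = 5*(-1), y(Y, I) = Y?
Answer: 5929/36 ≈ 164.69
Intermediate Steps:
W = -5
o(t) = 2*t (o(t) = t + t = 2*t)
l(U, c) = -5/6 (l(U, c) = (1/6)*(-5) = -5/6)
(-12 + l(o(2), -1))**2 = (-12 - 5/6)**2 = (-77/6)**2 = 5929/36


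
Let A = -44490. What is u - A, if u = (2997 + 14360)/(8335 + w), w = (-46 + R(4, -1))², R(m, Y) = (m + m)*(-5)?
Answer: 699889547/15731 ≈ 44491.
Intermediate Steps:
R(m, Y) = -10*m (R(m, Y) = (2*m)*(-5) = -10*m)
w = 7396 (w = (-46 - 10*4)² = (-46 - 40)² = (-86)² = 7396)
u = 17357/15731 (u = (2997 + 14360)/(8335 + 7396) = 17357/15731 ≈ 1.1034)
u - A = 17357/15731 - 1*(-44490) = 17357/15731 + 44490 = 699889547/15731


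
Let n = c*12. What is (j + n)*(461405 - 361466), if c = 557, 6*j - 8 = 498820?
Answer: 8976720858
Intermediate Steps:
j = 83138 (j = 4/3 + (⅙)*498820 = 4/3 + 249410/3 = 83138)
n = 6684 (n = 557*12 = 6684)
(j + n)*(461405 - 361466) = (83138 + 6684)*(461405 - 361466) = 89822*99939 = 8976720858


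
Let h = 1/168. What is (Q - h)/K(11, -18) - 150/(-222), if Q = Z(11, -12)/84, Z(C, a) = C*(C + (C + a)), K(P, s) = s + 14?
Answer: 2899/8288 ≈ 0.34978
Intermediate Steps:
K(P, s) = 14 + s
h = 1/168 ≈ 0.0059524
Z(C, a) = C*(a + 2*C)
Q = 55/42 (Q = (11*(-12 + 2*11))/84 = (11*(-12 + 22))*(1/84) = (11*10)*(1/84) = 110*(1/84) = 55/42 ≈ 1.3095)
(Q - h)/K(11, -18) - 150/(-222) = (55/42 - 1*1/168)/(14 - 18) - 150/(-222) = (55/42 - 1/168)/(-4) - 150*(-1/222) = (73/56)*(-¼) + 25/37 = -73/224 + 25/37 = 2899/8288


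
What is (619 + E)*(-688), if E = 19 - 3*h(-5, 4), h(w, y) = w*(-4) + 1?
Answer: -395600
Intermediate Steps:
h(w, y) = 1 - 4*w (h(w, y) = -4*w + 1 = 1 - 4*w)
E = -44 (E = 19 - 3*(1 - 4*(-5)) = 19 - 3*(1 + 20) = 19 - 3*21 = 19 - 63 = -44)
(619 + E)*(-688) = (619 - 44)*(-688) = 575*(-688) = -395600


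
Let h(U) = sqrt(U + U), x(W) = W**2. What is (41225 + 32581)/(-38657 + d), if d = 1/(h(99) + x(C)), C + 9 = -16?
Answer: -556967233434342/291719934033437 + 110709*sqrt(22)/291719934033437 ≈ -1.9093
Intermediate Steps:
C = -25 (C = -9 - 16 = -25)
h(U) = sqrt(2)*sqrt(U) (h(U) = sqrt(2*U) = sqrt(2)*sqrt(U))
d = 1/(625 + 3*sqrt(22)) (d = 1/(sqrt(2)*sqrt(99) + (-25)**2) = 1/(sqrt(2)*(3*sqrt(11)) + 625) = 1/(3*sqrt(22) + 625) = 1/(625 + 3*sqrt(22)) ≈ 0.0015648)
(41225 + 32581)/(-38657 + d) = (41225 + 32581)/(-38657 + (625/390427 - 3*sqrt(22)/390427)) = 73806/(-15092735914/390427 - 3*sqrt(22)/390427)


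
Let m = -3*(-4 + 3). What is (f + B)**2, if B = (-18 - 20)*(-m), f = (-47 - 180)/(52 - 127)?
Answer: 77035729/5625 ≈ 13695.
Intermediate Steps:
m = 3 (m = -3*(-1) = 3)
f = 227/75 (f = -227/(-75) = -227*(-1/75) = 227/75 ≈ 3.0267)
B = 114 (B = (-18 - 20)*(-1*3) = -38*(-3) = 114)
(f + B)**2 = (227/75 + 114)**2 = (8777/75)**2 = 77035729/5625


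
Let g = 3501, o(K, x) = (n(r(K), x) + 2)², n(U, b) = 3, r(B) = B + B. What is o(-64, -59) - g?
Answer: -3476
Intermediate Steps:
r(B) = 2*B
o(K, x) = 25 (o(K, x) = (3 + 2)² = 5² = 25)
o(-64, -59) - g = 25 - 1*3501 = 25 - 3501 = -3476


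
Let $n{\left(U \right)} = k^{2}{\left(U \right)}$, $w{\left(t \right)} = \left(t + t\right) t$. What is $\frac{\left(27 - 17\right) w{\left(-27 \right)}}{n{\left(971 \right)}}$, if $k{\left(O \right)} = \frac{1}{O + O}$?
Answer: $54986487120$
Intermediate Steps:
$w{\left(t \right)} = 2 t^{2}$ ($w{\left(t \right)} = 2 t t = 2 t^{2}$)
$k{\left(O \right)} = \frac{1}{2 O}$
$n{\left(U \right)} = \frac{1}{4 U^{2}}$ ($n{\left(U \right)} = \left(\frac{1}{2 U}\right)^{2} = \frac{1}{4 U^{2}}$)
$\frac{\left(27 - 17\right) w{\left(-27 \right)}}{n{\left(971 \right)}} = \frac{\left(27 - 17\right) 2 \left(-27\right)^{2}}{\frac{1}{4} \cdot \frac{1}{942841}} = \frac{10 \cdot 2 \cdot 729}{\frac{1}{4} \cdot \frac{1}{942841}} = 10 \cdot 1458 \frac{1}{\frac{1}{3771364}} = 14580 \cdot 3771364 = 54986487120$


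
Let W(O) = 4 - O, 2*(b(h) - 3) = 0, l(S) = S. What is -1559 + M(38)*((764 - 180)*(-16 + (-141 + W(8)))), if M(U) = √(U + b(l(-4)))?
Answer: -1559 - 94024*√41 ≈ -6.0361e+5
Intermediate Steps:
b(h) = 3 (b(h) = 3 + (½)*0 = 3 + 0 = 3)
M(U) = √(3 + U) (M(U) = √(U + 3) = √(3 + U))
-1559 + M(38)*((764 - 180)*(-16 + (-141 + W(8)))) = -1559 + √(3 + 38)*((764 - 180)*(-16 + (-141 + (4 - 1*8)))) = -1559 + √41*(584*(-16 + (-141 + (4 - 8)))) = -1559 + √41*(584*(-16 + (-141 - 4))) = -1559 + √41*(584*(-16 - 145)) = -1559 + √41*(584*(-161)) = -1559 + √41*(-94024) = -1559 - 94024*√41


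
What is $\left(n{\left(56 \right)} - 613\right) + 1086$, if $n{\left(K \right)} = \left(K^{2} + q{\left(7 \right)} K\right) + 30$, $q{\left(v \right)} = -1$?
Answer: $3583$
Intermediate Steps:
$n{\left(K \right)} = 30 + K^{2} - K$ ($n{\left(K \right)} = \left(K^{2} - K\right) + 30 = 30 + K^{2} - K$)
$\left(n{\left(56 \right)} - 613\right) + 1086 = \left(\left(30 + 56^{2} - 56\right) - 613\right) + 1086 = \left(\left(30 + 3136 - 56\right) - 613\right) + 1086 = \left(3110 - 613\right) + 1086 = 2497 + 1086 = 3583$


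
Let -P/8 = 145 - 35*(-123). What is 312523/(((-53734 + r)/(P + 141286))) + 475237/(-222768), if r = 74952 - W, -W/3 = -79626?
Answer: -262784851058533/1731702960 ≈ -1.5175e+5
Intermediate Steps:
W = 238878 (W = -3*(-79626) = 238878)
r = -163926 (r = 74952 - 1*238878 = 74952 - 238878 = -163926)
P = -35600 (P = -8*(145 - 35*(-123)) = -8*(145 + 4305) = -8*4450 = -35600)
312523/(((-53734 + r)/(P + 141286))) + 475237/(-222768) = 312523/(((-53734 - 163926)/(-35600 + 141286))) + 475237/(-222768) = 312523/((-217660/105686)) + 475237*(-1/222768) = 312523/((-217660*1/105686)) - 67891/31824 = 312523/(-108830/52843) - 67891/31824 = 312523*(-52843/108830) - 67891/31824 = -16514652889/108830 - 67891/31824 = -262784851058533/1731702960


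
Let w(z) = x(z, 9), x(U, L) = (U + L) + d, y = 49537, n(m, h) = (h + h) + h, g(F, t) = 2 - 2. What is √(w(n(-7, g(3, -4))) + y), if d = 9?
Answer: √49555 ≈ 222.61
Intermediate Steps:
g(F, t) = 0
n(m, h) = 3*h (n(m, h) = 2*h + h = 3*h)
x(U, L) = 9 + L + U (x(U, L) = (U + L) + 9 = (L + U) + 9 = 9 + L + U)
w(z) = 18 + z (w(z) = 9 + 9 + z = 18 + z)
√(w(n(-7, g(3, -4))) + y) = √((18 + 3*0) + 49537) = √((18 + 0) + 49537) = √(18 + 49537) = √49555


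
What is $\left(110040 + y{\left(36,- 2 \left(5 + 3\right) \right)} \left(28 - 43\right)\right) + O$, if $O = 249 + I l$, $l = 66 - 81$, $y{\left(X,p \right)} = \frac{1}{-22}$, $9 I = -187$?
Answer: $\frac{7299689}{66} \approx 1.106 \cdot 10^{5}$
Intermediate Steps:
$I = - \frac{187}{9}$ ($I = \frac{1}{9} \left(-187\right) = - \frac{187}{9} \approx -20.778$)
$y{\left(X,p \right)} = - \frac{1}{22}$
$l = -15$ ($l = 66 - 81 = -15$)
$O = \frac{1682}{3}$ ($O = 249 - - \frac{935}{3} = 249 + \frac{935}{3} = \frac{1682}{3} \approx 560.67$)
$\left(110040 + y{\left(36,- 2 \left(5 + 3\right) \right)} \left(28 - 43\right)\right) + O = \left(110040 - \frac{28 - 43}{22}\right) + \frac{1682}{3} = \left(110040 - - \frac{15}{22}\right) + \frac{1682}{3} = \left(110040 + \frac{15}{22}\right) + \frac{1682}{3} = \frac{2420895}{22} + \frac{1682}{3} = \frac{7299689}{66}$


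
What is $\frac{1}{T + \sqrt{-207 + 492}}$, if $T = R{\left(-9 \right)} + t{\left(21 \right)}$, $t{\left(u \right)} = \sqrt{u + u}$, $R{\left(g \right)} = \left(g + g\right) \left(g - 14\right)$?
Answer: $\frac{1}{414 + \sqrt{42} + \sqrt{285}} \approx 0.0022864$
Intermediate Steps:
$R{\left(g \right)} = 2 g \left(-14 + g\right)$
$t{\left(u \right)} = \sqrt{2} \sqrt{u}$ ($t{\left(u \right)} = \sqrt{2 u} = \sqrt{2} \sqrt{u}$)
$T = 414 + \sqrt{42}$ ($T = 2 \left(-9\right) \left(-14 - 9\right) + \sqrt{2} \sqrt{21} = 2 \left(-9\right) \left(-23\right) + \sqrt{42} = 414 + \sqrt{42} \approx 420.48$)
$\frac{1}{T + \sqrt{-207 + 492}} = \frac{1}{\left(414 + \sqrt{42}\right) + \sqrt{-207 + 492}} = \frac{1}{\left(414 + \sqrt{42}\right) + \sqrt{285}} = \frac{1}{414 + \sqrt{42} + \sqrt{285}}$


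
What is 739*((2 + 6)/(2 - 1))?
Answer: 5912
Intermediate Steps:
739*((2 + 6)/(2 - 1)) = 739*(8/1) = 739*(8*1) = 739*8 = 5912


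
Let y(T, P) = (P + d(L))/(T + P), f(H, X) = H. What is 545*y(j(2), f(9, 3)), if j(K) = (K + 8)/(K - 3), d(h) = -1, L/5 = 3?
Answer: -4360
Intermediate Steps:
L = 15 (L = 5*3 = 15)
j(K) = (8 + K)/(-3 + K)
y(T, P) = (-1 + P)/(P + T) (y(T, P) = (P - 1)/(T + P) = (-1 + P)/(P + T))
545*y(j(2), f(9, 3)) = 545*((-1 + 9)/(9 + (8 + 2)/(-3 + 2))) = 545*(8/(9 + 10/(-1))) = 545*(8/(9 - 1*10)) = 545*(8/(9 - 10)) = 545*(8/(-1)) = 545*(-1*8) = 545*(-8) = -4360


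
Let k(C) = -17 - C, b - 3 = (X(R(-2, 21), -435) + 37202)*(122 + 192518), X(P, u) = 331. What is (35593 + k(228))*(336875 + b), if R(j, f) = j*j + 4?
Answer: 255590571441304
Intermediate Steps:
R(j, f) = 4 + j² (R(j, f) = j² + 4 = 4 + j²)
b = 7230357123 (b = 3 + (331 + 37202)*(122 + 192518) = 3 + 37533*192640 = 3 + 7230357120 = 7230357123)
(35593 + k(228))*(336875 + b) = (35593 + (-17 - 1*228))*(336875 + 7230357123) = (35593 + (-17 - 228))*7230693998 = (35593 - 245)*7230693998 = 35348*7230693998 = 255590571441304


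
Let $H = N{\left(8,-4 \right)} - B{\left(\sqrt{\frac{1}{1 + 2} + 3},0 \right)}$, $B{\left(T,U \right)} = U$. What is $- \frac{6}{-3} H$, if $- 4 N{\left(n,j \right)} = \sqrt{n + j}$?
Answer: $-1$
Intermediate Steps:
$N{\left(n,j \right)} = - \frac{\sqrt{j + n}}{4}$ ($N{\left(n,j \right)} = - \frac{\sqrt{n + j}}{4} = - \frac{\sqrt{j + n}}{4}$)
$H = - \frac{1}{2}$ ($H = - \frac{\sqrt{-4 + 8}}{4} - 0 = - \frac{\sqrt{4}}{4} + 0 = \left(- \frac{1}{4}\right) 2 + 0 = - \frac{1}{2} + 0 = - \frac{1}{2} \approx -0.5$)
$- \frac{6}{-3} H = - \frac{6}{-3} \left(- \frac{1}{2}\right) = \left(-6\right) \left(- \frac{1}{3}\right) \left(- \frac{1}{2}\right) = 2 \left(- \frac{1}{2}\right) = -1$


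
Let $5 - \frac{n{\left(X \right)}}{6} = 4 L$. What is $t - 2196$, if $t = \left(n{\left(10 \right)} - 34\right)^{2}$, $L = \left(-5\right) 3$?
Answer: $124540$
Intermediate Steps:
$L = -15$
$n{\left(X \right)} = 390$ ($n{\left(X \right)} = 30 - 6 \cdot 4 \left(-15\right) = 30 - -360 = 30 + 360 = 390$)
$t = 126736$ ($t = \left(390 - 34\right)^{2} = 356^{2} = 126736$)
$t - 2196 = 126736 - 2196 = 124540$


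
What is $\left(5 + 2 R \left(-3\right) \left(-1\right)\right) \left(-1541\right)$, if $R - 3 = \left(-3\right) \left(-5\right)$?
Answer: $-174133$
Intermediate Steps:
$R = 18$ ($R = 3 - -15 = 3 + 15 = 18$)
$\left(5 + 2 R \left(-3\right) \left(-1\right)\right) \left(-1541\right) = \left(5 + 2 \cdot 18 \left(-3\right) \left(-1\right)\right) \left(-1541\right) = \left(5 + 2 \left(\left(-54\right) \left(-1\right)\right)\right) \left(-1541\right) = \left(5 + 2 \cdot 54\right) \left(-1541\right) = \left(5 + 108\right) \left(-1541\right) = 113 \left(-1541\right) = -174133$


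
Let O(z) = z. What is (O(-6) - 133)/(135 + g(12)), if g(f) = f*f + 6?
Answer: -139/285 ≈ -0.48772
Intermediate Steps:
g(f) = 6 + f² (g(f) = f² + 6 = 6 + f²)
(O(-6) - 133)/(135 + g(12)) = (-6 - 133)/(135 + (6 + 12²)) = -139/(135 + (6 + 144)) = -139/(135 + 150) = -139/285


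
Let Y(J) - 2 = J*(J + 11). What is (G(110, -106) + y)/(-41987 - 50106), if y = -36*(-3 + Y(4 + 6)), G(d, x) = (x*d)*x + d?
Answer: -1228546/92093 ≈ -13.340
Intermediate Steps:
Y(J) = 2 + J*(11 + J) (Y(J) = 2 + J*(J + 11) = 2 + J*(11 + J))
G(d, x) = d + d*x² (G(d, x) = (d*x)*x + d = d*x² + d = d + d*x²)
y = -7524 (y = -36*(-3 + (2 + (4 + 6)² + 11*(4 + 6))) = -36*(-3 + (2 + 10² + 11*10)) = -36*(-3 + (2 + 100 + 110)) = -36*(-3 + 212) = -36*209 = -7524)
(G(110, -106) + y)/(-41987 - 50106) = (110*(1 + (-106)²) - 7524)/(-41987 - 50106) = (110*(1 + 11236) - 7524)/(-92093) = (110*11237 - 7524)*(-1/92093) = (1236070 - 7524)*(-1/92093) = 1228546*(-1/92093) = -1228546/92093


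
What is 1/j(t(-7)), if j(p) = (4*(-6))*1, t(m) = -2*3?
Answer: -1/24 ≈ -0.041667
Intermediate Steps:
t(m) = -6
j(p) = -24 (j(p) = -24*1 = -24)
1/j(t(-7)) = 1/(-24) = -1/24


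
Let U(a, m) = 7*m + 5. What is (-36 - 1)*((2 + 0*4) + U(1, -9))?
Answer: 2072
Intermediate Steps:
U(a, m) = 5 + 7*m
(-36 - 1)*((2 + 0*4) + U(1, -9)) = (-36 - 1)*((2 + 0*4) + (5 + 7*(-9))) = -37*((2 + 0) + (5 - 63)) = -37*(2 - 58) = -37*(-56) = 2072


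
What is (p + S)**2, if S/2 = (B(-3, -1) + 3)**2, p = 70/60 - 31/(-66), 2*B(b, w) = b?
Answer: 18225/484 ≈ 37.655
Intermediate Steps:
B(b, w) = b/2
p = 18/11 (p = 70*(1/60) - 31*(-1/66) = 7/6 + 31/66 = 18/11 ≈ 1.6364)
S = 9/2 (S = 2*((1/2)*(-3) + 3)**2 = 2*(-3/2 + 3)**2 = 2*(3/2)**2 = 2*(9/4) = 9/2 ≈ 4.5000)
(p + S)**2 = (18/11 + 9/2)**2 = (135/22)**2 = 18225/484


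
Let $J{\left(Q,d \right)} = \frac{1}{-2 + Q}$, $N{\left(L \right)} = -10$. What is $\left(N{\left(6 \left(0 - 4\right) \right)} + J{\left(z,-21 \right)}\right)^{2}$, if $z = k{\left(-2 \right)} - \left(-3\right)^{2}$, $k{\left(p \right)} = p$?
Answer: $\frac{17161}{169} \approx 101.54$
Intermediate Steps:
$z = -11$ ($z = -2 - \left(-3\right)^{2} = -2 - 9 = -11$)
$\left(N{\left(6 \left(0 - 4\right) \right)} + J{\left(z,-21 \right)}\right)^{2} = \left(-10 + \frac{1}{-2 - 11}\right)^{2} = \left(-10 + \frac{1}{-13}\right)^{2} = \left(-10 - \frac{1}{13}\right)^{2} = \left(- \frac{131}{13}\right)^{2} = \frac{17161}{169}$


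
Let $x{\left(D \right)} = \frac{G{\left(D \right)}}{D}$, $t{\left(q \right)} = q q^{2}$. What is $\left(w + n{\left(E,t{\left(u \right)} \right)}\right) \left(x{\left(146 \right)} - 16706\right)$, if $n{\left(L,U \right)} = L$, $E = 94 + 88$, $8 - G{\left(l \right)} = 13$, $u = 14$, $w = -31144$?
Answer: $\frac{37759412961}{73} \approx 5.1725 \cdot 10^{8}$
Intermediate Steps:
$G{\left(l \right)} = -5$ ($G{\left(l \right)} = 8 - 13 = -5$)
$E = 182$
$t{\left(q \right)} = q^{3}$
$x{\left(D \right)} = - \frac{5}{D}$
$\left(w + n{\left(E,t{\left(u \right)} \right)}\right) \left(x{\left(146 \right)} - 16706\right) = \left(-31144 + 182\right) \left(- \frac{5}{146} - 16706\right) = - 30962 \left(\left(-5\right) \frac{1}{146} - 16706\right) = - 30962 \left(- \frac{5}{146} - 16706\right) = \left(-30962\right) \left(- \frac{2439081}{146}\right) = \frac{37759412961}{73}$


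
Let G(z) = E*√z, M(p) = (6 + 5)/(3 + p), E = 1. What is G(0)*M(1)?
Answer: 0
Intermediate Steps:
M(p) = 11/(3 + p)
G(z) = √z (G(z) = 1*√z = √z)
G(0)*M(1) = √0*(11/(3 + 1)) = 0*(11/4) = 0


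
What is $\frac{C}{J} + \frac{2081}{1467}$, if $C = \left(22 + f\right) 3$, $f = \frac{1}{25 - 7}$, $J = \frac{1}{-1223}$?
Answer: $- \frac{237420497}{2934} \approx -80920.0$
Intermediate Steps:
$J = - \frac{1}{1223} \approx -0.00081766$
$f = \frac{1}{18} \approx 0.055556$
$C = \frac{397}{6}$ ($C = \left(22 + \frac{1}{18}\right) 3 = \frac{397}{18} \cdot 3 = \frac{397}{6} \approx 66.167$)
$\frac{C}{J} + \frac{2081}{1467} = \frac{397}{6 \left(- \frac{1}{1223}\right)} + \frac{2081}{1467} = \frac{397}{6} \left(-1223\right) + 2081 \cdot \frac{1}{1467} = - \frac{485531}{6} + \frac{2081}{1467} = - \frac{237420497}{2934}$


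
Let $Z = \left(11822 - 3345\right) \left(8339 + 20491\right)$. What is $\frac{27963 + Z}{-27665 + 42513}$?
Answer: $\frac{244419873}{14848} \approx 16461.0$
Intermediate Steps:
$Z = 244391910$ ($Z = 8477 \cdot 28830 = 244391910$)
$\frac{27963 + Z}{-27665 + 42513} = \frac{27963 + 244391910}{-27665 + 42513} = \frac{244419873}{14848}$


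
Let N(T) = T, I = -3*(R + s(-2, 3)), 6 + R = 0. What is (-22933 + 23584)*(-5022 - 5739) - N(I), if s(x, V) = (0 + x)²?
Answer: -7005417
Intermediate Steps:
R = -6 (R = -6 + 0 = -6)
s(x, V) = x²
I = 6 (I = -3*(-6 + (-2)²) = -3*(-6 + 4) = -3*(-2) = 6)
(-22933 + 23584)*(-5022 - 5739) - N(I) = (-22933 + 23584)*(-5022 - 5739) - 1*6 = 651*(-10761) - 6 = -7005411 - 6 = -7005417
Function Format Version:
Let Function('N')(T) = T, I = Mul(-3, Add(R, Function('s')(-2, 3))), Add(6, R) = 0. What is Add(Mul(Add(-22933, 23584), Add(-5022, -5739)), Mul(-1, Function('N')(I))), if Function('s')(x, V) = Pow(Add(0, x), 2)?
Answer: -7005417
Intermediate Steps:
R = -6 (R = Add(-6, 0) = -6)
Function('s')(x, V) = Pow(x, 2)
I = 6 (I = Mul(-3, Add(-6, Pow(-2, 2))) = Mul(-3, Add(-6, 4)) = Mul(-3, -2) = 6)
Add(Mul(Add(-22933, 23584), Add(-5022, -5739)), Mul(-1, Function('N')(I))) = Add(Mul(Add(-22933, 23584), Add(-5022, -5739)), Mul(-1, 6)) = Add(Mul(651, -10761), -6) = Add(-7005411, -6) = -7005417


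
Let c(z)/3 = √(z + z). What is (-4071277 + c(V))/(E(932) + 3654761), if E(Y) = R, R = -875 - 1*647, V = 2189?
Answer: -4071277/3653239 + 3*√4378/3653239 ≈ -1.1144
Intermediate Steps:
R = -1522 (R = -875 - 647 = -1522)
E(Y) = -1522
c(z) = 3*√2*√z (c(z) = 3*√(z + z) = 3*√(2*z) = 3*(√2*√z) = 3*√2*√z)
(-4071277 + c(V))/(E(932) + 3654761) = (-4071277 + 3*√2*√2189)/(-1522 + 3654761) = (-4071277 + 3*√4378)/3653239 = (-4071277 + 3*√4378)*(1/3653239) = -4071277/3653239 + 3*√4378/3653239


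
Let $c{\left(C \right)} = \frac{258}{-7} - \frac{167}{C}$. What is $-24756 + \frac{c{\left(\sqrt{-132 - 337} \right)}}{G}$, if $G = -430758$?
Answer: $- \frac{12441152513}{502551} - \frac{167 i \sqrt{469}}{202025502} \approx -24756.0 - 1.7902 \cdot 10^{-5} i$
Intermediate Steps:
$c{\left(C \right)} = - \frac{258}{7} - \frac{167}{C}$ ($c{\left(C \right)} = 258 \left(- \frac{1}{7}\right) - \frac{167}{C} = - \frac{258}{7} - \frac{167}{C}$)
$-24756 + \frac{c{\left(\sqrt{-132 - 337} \right)}}{G} = -24756 + \frac{- \frac{258}{7} - \frac{167}{\sqrt{-132 - 337}}}{-430758} = -24756 + \left(- \frac{258}{7} - \frac{167}{\sqrt{-469}}\right) \left(- \frac{1}{430758}\right) = -24756 + \left(- \frac{258}{7} - \frac{167}{i \sqrt{469}}\right) \left(- \frac{1}{430758}\right) = -24756 + \left(- \frac{258}{7} - 167 \left(- \frac{i \sqrt{469}}{469}\right)\right) \left(- \frac{1}{430758}\right) = -24756 + \left(- \frac{258}{7} + \frac{167 i \sqrt{469}}{469}\right) \left(- \frac{1}{430758}\right) = -24756 + \left(\frac{43}{502551} - \frac{167 i \sqrt{469}}{202025502}\right) = - \frac{12441152513}{502551} - \frac{167 i \sqrt{469}}{202025502}$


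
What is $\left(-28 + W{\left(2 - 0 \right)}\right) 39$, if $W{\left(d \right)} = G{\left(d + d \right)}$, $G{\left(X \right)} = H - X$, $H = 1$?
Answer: $-1209$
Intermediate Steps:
$G{\left(X \right)} = 1 - X$
$W{\left(d \right)} = 1 - 2 d$ ($W{\left(d \right)} = 1 - \left(d + d\right) = 1 - 2 d$)
$\left(-28 + W{\left(2 - 0 \right)}\right) 39 = \left(-28 + \left(1 - 2 \left(2 - 0\right)\right)\right) 39 = \left(-28 + \left(1 - 2 \left(2 + 0\right)\right)\right) 39 = \left(-28 + \left(1 - 4\right)\right) 39 = \left(-28 - 3\right) 39 = \left(-31\right) 39 = -1209$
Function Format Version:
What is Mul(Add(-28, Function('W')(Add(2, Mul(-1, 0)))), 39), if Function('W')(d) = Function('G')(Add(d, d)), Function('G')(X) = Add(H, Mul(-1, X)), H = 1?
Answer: -1209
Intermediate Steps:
Function('G')(X) = Add(1, Mul(-1, X))
Function('W')(d) = Add(1, Mul(-2, d)) (Function('W')(d) = Add(1, Mul(-1, Add(d, d))) = Add(1, Mul(-1, Mul(2, d))) = Add(1, Mul(-2, d)))
Mul(Add(-28, Function('W')(Add(2, Mul(-1, 0)))), 39) = Mul(Add(-28, Add(1, Mul(-2, Add(2, Mul(-1, 0))))), 39) = Mul(Add(-28, Add(1, Mul(-2, Add(2, 0)))), 39) = Mul(Add(-28, Add(1, Mul(-2, 2))), 39) = Mul(Add(-28, Add(1, -4)), 39) = Mul(Add(-28, -3), 39) = Mul(-31, 39) = -1209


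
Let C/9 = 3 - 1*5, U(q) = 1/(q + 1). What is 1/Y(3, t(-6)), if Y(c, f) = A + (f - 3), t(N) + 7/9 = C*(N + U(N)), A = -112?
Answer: -45/188 ≈ -0.23936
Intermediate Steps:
U(q) = 1/(1 + q)
C = -18 (C = 9*(3 - 1*5) = 9*(3 - 5) = 9*(-2) = -18)
t(N) = -7/9 - 18*N - 18/(1 + N) (t(N) = -7/9 - 18*(N + 1/(1 + N)) = -7/9 + (-18*N - 18/(1 + N)) = -7/9 - 18*N - 18/(1 + N))
Y(c, f) = -115 + f (Y(c, f) = -112 + (f - 3) = -112 + (-3 + f) = -115 + f)
1/Y(3, t(-6)) = 1/(-115 + (-162 + (1 - 6)*(-7 - 162*(-6)))/(9*(1 - 6))) = 1/(-115 + (⅑)*(-162 - 5*(-7 + 972))/(-5)) = 1/(-115 + (⅑)*(-⅕)*(-162 - 5*965)) = 1/(-115 + (⅑)*(-⅕)*(-162 - 4825)) = 1/(-115 + (⅑)*(-⅕)*(-4987)) = 1/(-115 + 4987/45) = 1/(-188/45) = -45/188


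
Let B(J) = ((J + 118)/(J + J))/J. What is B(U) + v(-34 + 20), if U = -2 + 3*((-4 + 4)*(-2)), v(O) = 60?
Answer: 149/2 ≈ 74.500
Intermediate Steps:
U = -2 (U = -2 + 3*(0*(-2)) = -2 + 3*0 = -2 + 0 = -2)
B(J) = (118 + J)/(2*J**2) (B(J) = ((118 + J)/((2*J)))/J = ((118 + J)*(1/(2*J)))/J = ((118 + J)/(2*J))/J = (118 + J)/(2*J**2))
B(U) + v(-34 + 20) = (1/2)*(118 - 2)/(-2)**2 + 60 = (1/2)*(1/4)*116 + 60 = 29/2 + 60 = 149/2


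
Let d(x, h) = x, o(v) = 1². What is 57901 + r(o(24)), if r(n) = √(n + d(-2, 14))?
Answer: 57901 + I ≈ 57901.0 + 1.0*I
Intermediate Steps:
o(v) = 1
r(n) = √(-2 + n) (r(n) = √(n - 2) = √(-2 + n))
57901 + r(o(24)) = 57901 + √(-2 + 1) = 57901 + √(-1) = 57901 + I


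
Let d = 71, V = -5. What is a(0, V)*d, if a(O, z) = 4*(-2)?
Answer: -568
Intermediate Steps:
a(O, z) = -8
a(0, V)*d = -8*71 = -568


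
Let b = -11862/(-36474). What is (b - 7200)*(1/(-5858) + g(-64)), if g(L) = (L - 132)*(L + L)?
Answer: -6432213156906969/35610782 ≈ -1.8063e+8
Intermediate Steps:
g(L) = 2*L*(-132 + L) (g(L) = (-132 + L)*(2*L) = 2*L*(-132 + L))
b = 1977/6079 (b = -11862*(-1/36474) = 1977/6079 ≈ 0.32522)
(b - 7200)*(1/(-5858) + g(-64)) = (1977/6079 - 7200)*(1/(-5858) + 2*(-64)*(-132 - 64)) = -43766823*(-1/5858 + 2*(-64)*(-196))/6079 = -43766823*(-1/5858 + 25088)/6079 = -43766823/6079*146965503/5858 = -6432213156906969/35610782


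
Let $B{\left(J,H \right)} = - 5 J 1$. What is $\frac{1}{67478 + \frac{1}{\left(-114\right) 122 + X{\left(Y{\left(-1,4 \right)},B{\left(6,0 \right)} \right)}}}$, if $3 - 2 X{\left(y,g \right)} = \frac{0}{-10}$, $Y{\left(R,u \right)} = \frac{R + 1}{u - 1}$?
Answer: $\frac{27813}{1876765612} \approx 1.482 \cdot 10^{-5}$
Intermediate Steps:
$B{\left(J,H \right)} = - 5 J$
$Y{\left(R,u \right)} = \frac{1 + R}{-1 + u}$
$X{\left(y,g \right)} = \frac{3}{2}$ ($X{\left(y,g \right)} = \frac{3}{2} - \frac{0 \frac{1}{-10}}{2} = \frac{3}{2} - \frac{0 \left(- \frac{1}{10}\right)}{2} = \frac{3}{2} - 0 = \frac{3}{2} + 0 = \frac{3}{2}$)
$\frac{1}{67478 + \frac{1}{\left(-114\right) 122 + X{\left(Y{\left(-1,4 \right)},B{\left(6,0 \right)} \right)}}} = \frac{1}{67478 + \frac{1}{\left(-114\right) 122 + \frac{3}{2}}} = \frac{1}{67478 + \frac{1}{-13908 + \frac{3}{2}}} = \frac{1}{67478 + \frac{1}{- \frac{27813}{2}}} = \frac{1}{67478 - \frac{2}{27813}} = \frac{1}{\frac{1876765612}{27813}} = \frac{27813}{1876765612}$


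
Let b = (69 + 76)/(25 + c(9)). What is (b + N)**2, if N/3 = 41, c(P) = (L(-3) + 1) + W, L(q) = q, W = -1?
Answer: 8128201/484 ≈ 16794.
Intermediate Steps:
c(P) = -3 (c(P) = (-3 + 1) - 1 = -2 - 1 = -3)
N = 123 (N = 3*41 = 123)
b = 145/22 (b = (69 + 76)/(25 - 3) = 145/22 ≈ 6.5909)
(b + N)**2 = (145/22 + 123)**2 = (2851/22)**2 = 8128201/484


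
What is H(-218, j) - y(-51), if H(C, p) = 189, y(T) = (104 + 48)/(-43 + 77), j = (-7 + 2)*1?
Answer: 3137/17 ≈ 184.53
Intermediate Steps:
j = -5 (j = -5*1 = -5)
y(T) = 76/17 (y(T) = 152/34 = 152*(1/34) = 76/17)
H(-218, j) - y(-51) = 189 - 1*76/17 = 189 - 76/17 = 3137/17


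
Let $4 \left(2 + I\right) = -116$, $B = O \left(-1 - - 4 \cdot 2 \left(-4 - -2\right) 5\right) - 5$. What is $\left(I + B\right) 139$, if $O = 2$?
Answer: $-27522$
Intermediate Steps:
$B = -167$ ($B = 2 \left(-1 - - 4 \cdot 2 \left(-4 - -2\right) 5\right) - 5 = 2 \left(-1 - - 4 \cdot 2 \left(-4 + 2\right) 5\right) - 5 = 2 \left(-1 - - 4 \cdot 2 \left(-2\right) 5\right) - 5 = 2 \left(-1 - - 4 \left(\left(-4\right) 5\right)\right) - 5 = 2 \left(-1 - \left(-4\right) \left(-20\right)\right) - 5 = 2 \left(-1 - 80\right) - 5 = 2 \left(-81\right) - 5 = -162 - 5 = -167$)
$I = -31$ ($I = -2 + \frac{1}{4} \left(-116\right) = -2 - 29 = -31$)
$\left(I + B\right) 139 = \left(-31 - 167\right) 139 = \left(-198\right) 139 = -27522$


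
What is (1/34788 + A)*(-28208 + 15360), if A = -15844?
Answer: 1770393600052/8697 ≈ 2.0356e+8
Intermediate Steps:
(1/34788 + A)*(-28208 + 15360) = (1/34788 - 15844)*(-28208 + 15360) = (1/34788 - 15844)*(-12848) = -551181071/34788*(-12848) = 1770393600052/8697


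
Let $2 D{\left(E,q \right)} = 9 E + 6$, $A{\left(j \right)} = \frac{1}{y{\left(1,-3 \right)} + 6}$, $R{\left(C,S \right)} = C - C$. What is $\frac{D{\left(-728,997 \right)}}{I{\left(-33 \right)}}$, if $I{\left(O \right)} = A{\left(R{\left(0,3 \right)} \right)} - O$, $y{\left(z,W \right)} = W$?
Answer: $- \frac{9819}{100} \approx -98.19$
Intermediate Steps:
$R{\left(C,S \right)} = 0$
$A{\left(j \right)} = \frac{1}{3}$ ($A{\left(j \right)} = \frac{1}{-3 + 6} = \frac{1}{3}$)
$I{\left(O \right)} = \frac{1}{3} - O$
$D{\left(E,q \right)} = 3 + \frac{9 E}{2}$ ($D{\left(E,q \right)} = \frac{9 E + 6}{2} = \frac{6 + 9 E}{2} = 3 + \frac{9 E}{2}$)
$\frac{D{\left(-728,997 \right)}}{I{\left(-33 \right)}} = \frac{3 + \frac{9}{2} \left(-728\right)}{\frac{1}{3} - -33} = \frac{3 - 3276}{\frac{1}{3} + 33} = - \frac{3273}{\frac{100}{3}} = \left(-3273\right) \frac{3}{100} = - \frac{9819}{100}$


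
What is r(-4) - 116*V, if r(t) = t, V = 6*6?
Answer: -4180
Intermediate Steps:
V = 36
r(-4) - 116*V = -4 - 116*36 = -4 - 4176 = -4180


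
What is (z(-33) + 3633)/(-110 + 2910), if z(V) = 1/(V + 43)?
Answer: 36331/28000 ≈ 1.2975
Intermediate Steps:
z(V) = 1/(43 + V)
(z(-33) + 3633)/(-110 + 2910) = (1/(43 - 33) + 3633)/(-110 + 2910) = (1/10 + 3633)/2800 = (⅒ + 3633)*(1/2800) = (36331/10)*(1/2800) = 36331/28000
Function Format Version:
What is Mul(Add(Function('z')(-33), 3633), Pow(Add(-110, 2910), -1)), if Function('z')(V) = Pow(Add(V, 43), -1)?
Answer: Rational(36331, 28000) ≈ 1.2975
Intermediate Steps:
Function('z')(V) = Pow(Add(43, V), -1)
Mul(Add(Function('z')(-33), 3633), Pow(Add(-110, 2910), -1)) = Mul(Add(Pow(Add(43, -33), -1), 3633), Pow(Add(-110, 2910), -1)) = Mul(Add(Pow(10, -1), 3633), Pow(2800, -1)) = Mul(Add(Rational(1, 10), 3633), Rational(1, 2800)) = Mul(Rational(36331, 10), Rational(1, 2800)) = Rational(36331, 28000)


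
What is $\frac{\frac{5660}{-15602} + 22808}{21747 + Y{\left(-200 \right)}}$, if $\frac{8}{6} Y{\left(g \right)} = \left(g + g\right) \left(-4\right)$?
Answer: $\frac{177922378}{179009547} \approx 0.99393$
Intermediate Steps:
$Y{\left(g \right)} = - 6 g$ ($Y{\left(g \right)} = \frac{3 \left(g + g\right) \left(-4\right)}{4} = \frac{3 \cdot 2 g \left(-4\right)}{4} = \frac{3 \left(- 8 g\right)}{4} = - 6 g$)
$\frac{\frac{5660}{-15602} + 22808}{21747 + Y{\left(-200 \right)}} = \frac{\frac{5660}{-15602} + 22808}{21747 - -1200} = \frac{5660 \left(- \frac{1}{15602}\right) + 22808}{21747 + 1200} = \frac{- \frac{2830}{7801} + 22808}{22947} = \frac{177922378}{7801} \cdot \frac{1}{22947} = \frac{177922378}{179009547}$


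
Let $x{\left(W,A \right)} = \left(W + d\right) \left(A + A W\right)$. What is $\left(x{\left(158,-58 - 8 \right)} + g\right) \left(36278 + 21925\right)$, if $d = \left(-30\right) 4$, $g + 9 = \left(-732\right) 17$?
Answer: $-23934528675$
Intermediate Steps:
$g = -12453$ ($g = -9 - 12444 = -12453$)
$d = -120$
$x{\left(W,A \right)} = \left(-120 + W\right) \left(A + A W\right)$ ($x{\left(W,A \right)} = \left(W - 120\right) \left(A + A W\right) = \left(-120 + W\right) \left(A + A W\right)$)
$\left(x{\left(158,-58 - 8 \right)} + g\right) \left(36278 + 21925\right) = \left(\left(-58 - 8\right) \left(-120 + 158^{2} - 18802\right) - 12453\right) \left(36278 + 21925\right) = \left(- 66 \left(-120 + 24964 - 18802\right) - 12453\right) 58203 = \left(\left(-66\right) 6042 - 12453\right) 58203 = \left(-398772 - 12453\right) 58203 = \left(-411225\right) 58203 = -23934528675$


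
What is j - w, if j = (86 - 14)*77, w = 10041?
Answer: -4497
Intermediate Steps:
j = 5544 (j = 72*77 = 5544)
j - w = 5544 - 1*10041 = 5544 - 10041 = -4497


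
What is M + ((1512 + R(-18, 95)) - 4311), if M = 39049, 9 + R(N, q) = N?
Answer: 36223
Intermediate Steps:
R(N, q) = -9 + N
M + ((1512 + R(-18, 95)) - 4311) = 39049 + ((1512 + (-9 - 18)) - 4311) = 39049 + ((1512 - 27) - 4311) = 39049 + (1485 - 4311) = 39049 - 2826 = 36223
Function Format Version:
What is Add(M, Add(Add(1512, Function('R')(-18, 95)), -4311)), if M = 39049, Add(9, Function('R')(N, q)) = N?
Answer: 36223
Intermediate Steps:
Function('R')(N, q) = Add(-9, N)
Add(M, Add(Add(1512, Function('R')(-18, 95)), -4311)) = Add(39049, Add(Add(1512, Add(-9, -18)), -4311)) = Add(39049, Add(Add(1512, -27), -4311)) = Add(39049, Add(1485, -4311)) = Add(39049, -2826) = 36223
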